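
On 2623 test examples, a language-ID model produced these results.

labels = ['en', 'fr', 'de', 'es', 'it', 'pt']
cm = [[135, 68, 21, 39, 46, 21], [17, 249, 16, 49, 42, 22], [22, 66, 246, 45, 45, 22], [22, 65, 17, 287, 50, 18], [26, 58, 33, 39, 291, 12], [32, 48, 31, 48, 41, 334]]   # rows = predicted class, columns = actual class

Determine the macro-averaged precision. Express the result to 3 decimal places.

Per-class precision (TP/(TP+FP)):
  en: TP=135, FP=68+21+39+46+21=195 → 135/330 = 0.4091
  fr: TP=249, FP=17+16+49+42+22=146 → 249/395 = 0.6304
  de: TP=246, FP=22+66+45+45+22=200 → 246/446 = 0.5516
  es: TP=287, FP=22+65+17+50+18=172 → 287/459 = 0.6253
  it: TP=291, FP=26+58+33+39+12=168 → 291/459 = 0.6340
  pt: TP=334, FP=32+48+31+48+41=200 → 334/534 = 0.6255
Macro-precision = mean = (0.4091 + 0.6304 + 0.5516 + 0.6253 + 0.6340 + 0.6255) / 6 = 0.579

0.579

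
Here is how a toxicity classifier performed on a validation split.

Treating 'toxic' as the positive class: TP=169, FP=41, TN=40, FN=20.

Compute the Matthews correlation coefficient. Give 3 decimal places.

MCC = (TP·TN − FP·FN) / √((TP+FP)(TP+FN)(TN+FP)(TN+FN))
Numerator = 169·40 − 41·20 = 5940
Denominator = √(210·189·81·60) = √192893400 = 13888.6068
MCC = 5940 / 13888.6068 = 0.428

0.428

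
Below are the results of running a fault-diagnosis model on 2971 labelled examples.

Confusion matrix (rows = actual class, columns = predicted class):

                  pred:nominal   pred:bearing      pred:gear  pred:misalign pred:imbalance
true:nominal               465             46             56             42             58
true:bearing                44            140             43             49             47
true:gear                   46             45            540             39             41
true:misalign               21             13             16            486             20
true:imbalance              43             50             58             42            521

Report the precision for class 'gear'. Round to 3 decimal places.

0.757

Treat 'gear' as positive and all other classes as negative.
precision = TP/(TP+FP).
gear: TP=540, FP=56+43+16+58=173 → 540/713 = 0.7574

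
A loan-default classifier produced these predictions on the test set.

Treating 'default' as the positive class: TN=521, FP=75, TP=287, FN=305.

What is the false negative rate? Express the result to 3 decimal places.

0.515

FNR = FN/(FN+TP) = 305/(305+287) = 0.515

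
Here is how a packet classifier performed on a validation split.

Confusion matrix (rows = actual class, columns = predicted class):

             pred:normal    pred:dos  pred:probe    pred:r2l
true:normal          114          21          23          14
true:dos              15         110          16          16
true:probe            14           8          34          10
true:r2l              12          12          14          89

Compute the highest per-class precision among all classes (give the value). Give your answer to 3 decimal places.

0.735

Per-class precision (TP/(TP+FP)):
  normal: TP=114, FP=15+14+12=41 → 114/155 = 0.7355
  dos: TP=110, FP=21+8+12=41 → 110/151 = 0.7285
  probe: TP=34, FP=23+16+14=53 → 34/87 = 0.3908
  r2l: TP=89, FP=14+16+10=40 → 89/129 = 0.6899
Highest is class 'normal' with precision = 0.735.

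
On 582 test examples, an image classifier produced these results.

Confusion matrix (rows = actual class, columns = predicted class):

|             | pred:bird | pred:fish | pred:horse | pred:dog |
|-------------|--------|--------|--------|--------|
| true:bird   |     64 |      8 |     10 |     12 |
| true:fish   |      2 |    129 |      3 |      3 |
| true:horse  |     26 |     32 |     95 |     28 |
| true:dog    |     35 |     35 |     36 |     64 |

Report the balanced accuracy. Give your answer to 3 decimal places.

0.631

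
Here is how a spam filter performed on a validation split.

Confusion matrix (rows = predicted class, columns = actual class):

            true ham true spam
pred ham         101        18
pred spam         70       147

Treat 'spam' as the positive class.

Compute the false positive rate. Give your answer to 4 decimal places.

FPR = FP/(FP+TN) = 70/(70+101) = 0.4094

0.4094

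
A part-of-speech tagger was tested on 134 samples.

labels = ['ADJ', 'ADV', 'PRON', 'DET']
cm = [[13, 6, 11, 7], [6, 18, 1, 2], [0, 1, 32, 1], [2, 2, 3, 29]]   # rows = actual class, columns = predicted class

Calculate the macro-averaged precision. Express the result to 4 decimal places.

0.6775

Per-class precision (TP/(TP+FP)):
  ADJ: TP=13, FP=6+0+2=8 → 13/21 = 0.61905
  ADV: TP=18, FP=6+1+2=9 → 18/27 = 0.66667
  PRON: TP=32, FP=11+1+3=15 → 32/47 = 0.68085
  DET: TP=29, FP=7+2+1=10 → 29/39 = 0.74359
Macro-precision = mean = (0.61905 + 0.66667 + 0.68085 + 0.74359) / 4 = 0.6775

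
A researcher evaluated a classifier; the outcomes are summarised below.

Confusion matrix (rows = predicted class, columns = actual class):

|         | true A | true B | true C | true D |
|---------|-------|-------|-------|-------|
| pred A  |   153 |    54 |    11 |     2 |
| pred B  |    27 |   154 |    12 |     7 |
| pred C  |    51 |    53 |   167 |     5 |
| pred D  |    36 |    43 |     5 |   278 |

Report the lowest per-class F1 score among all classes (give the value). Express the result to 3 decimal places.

0.611

Per-class F1 score (2·TP/(2·TP+FP+FN)):
  A: TP=153, FP=54+11+2=67, FN=27+51+36=114 → 306/487 = 0.6283
  B: TP=154, FP=27+12+7=46, FN=54+53+43=150 → 308/504 = 0.6111
  C: TP=167, FP=51+53+5=109, FN=11+12+5=28 → 334/471 = 0.7091
  D: TP=278, FP=36+43+5=84, FN=2+7+5=14 → 556/654 = 0.8502
Lowest is class 'B' with F1 score = 0.611.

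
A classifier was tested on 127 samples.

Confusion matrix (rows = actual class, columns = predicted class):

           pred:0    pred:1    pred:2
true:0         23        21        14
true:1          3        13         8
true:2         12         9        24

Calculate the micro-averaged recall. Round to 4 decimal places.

Micro-averaging pools counts across classes: ΣTP=60, ΣFP=67, ΣFN=67.
Micro-recall = TP/(TP+FN) on pooled counts = 0.4724 (equals overall accuracy in single-label multiclass).

0.4724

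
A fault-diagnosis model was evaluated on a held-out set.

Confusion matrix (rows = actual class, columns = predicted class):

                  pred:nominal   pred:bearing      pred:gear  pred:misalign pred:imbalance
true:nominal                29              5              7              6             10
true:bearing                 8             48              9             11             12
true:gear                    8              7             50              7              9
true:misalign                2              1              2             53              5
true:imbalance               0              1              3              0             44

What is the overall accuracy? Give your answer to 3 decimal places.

0.665

Accuracy = trace / total = (29+48+50+53+44=224) / 337 = 224/337 = 0.665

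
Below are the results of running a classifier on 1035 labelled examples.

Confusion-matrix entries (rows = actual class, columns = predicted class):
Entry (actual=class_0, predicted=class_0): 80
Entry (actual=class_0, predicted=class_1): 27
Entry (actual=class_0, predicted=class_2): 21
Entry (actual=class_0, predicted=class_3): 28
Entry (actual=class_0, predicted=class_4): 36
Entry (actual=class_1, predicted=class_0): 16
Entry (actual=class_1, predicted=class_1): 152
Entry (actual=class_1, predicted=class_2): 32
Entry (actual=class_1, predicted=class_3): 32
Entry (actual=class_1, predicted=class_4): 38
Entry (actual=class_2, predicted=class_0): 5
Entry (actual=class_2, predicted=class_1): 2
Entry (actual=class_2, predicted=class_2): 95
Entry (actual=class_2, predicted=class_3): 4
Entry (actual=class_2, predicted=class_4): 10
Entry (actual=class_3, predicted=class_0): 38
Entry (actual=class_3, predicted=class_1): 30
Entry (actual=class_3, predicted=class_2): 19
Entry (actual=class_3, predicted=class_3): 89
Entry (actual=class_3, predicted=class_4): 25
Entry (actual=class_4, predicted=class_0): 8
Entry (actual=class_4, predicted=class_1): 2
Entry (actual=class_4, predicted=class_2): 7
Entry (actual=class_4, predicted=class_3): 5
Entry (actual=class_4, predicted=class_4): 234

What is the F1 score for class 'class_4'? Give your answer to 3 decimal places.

0.781

F1 score = 2·TP/(2·TP+FP+FN).
class_4: TP=234, FP=36+38+10+25=109, FN=8+2+7+5=22 → 468/599 = 0.7813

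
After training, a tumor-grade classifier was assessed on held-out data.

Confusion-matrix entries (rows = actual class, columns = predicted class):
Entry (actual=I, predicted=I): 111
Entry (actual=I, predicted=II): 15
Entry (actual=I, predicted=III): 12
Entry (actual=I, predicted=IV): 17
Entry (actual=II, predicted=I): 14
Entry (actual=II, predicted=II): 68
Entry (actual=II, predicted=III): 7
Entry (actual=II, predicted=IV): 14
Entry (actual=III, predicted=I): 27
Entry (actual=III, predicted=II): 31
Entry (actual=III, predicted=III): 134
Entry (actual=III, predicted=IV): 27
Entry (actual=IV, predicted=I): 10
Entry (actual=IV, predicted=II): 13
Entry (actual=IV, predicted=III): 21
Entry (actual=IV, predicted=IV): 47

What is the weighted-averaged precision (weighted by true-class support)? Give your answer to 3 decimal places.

0.653

Per-class precision (TP/(TP+FP)):
  I: TP=111, FP=14+27+10=51 → 111/162 = 0.6852
  II: TP=68, FP=15+31+13=59 → 68/127 = 0.5354
  III: TP=134, FP=12+7+21=40 → 134/174 = 0.7701
  IV: TP=47, FP=17+14+27=58 → 47/105 = 0.4476
Weighted-precision = Σ (supportᵢ/N)·precisionᵢ with N=568: (155/568)·0.6852 + (103/568)·0.5354 + (219/568)·0.7701 + (91/568)·0.4476 = 0.653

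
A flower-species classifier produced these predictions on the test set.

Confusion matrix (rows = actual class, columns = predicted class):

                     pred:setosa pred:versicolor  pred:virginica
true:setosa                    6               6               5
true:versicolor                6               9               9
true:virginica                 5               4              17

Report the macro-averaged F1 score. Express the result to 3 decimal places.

0.456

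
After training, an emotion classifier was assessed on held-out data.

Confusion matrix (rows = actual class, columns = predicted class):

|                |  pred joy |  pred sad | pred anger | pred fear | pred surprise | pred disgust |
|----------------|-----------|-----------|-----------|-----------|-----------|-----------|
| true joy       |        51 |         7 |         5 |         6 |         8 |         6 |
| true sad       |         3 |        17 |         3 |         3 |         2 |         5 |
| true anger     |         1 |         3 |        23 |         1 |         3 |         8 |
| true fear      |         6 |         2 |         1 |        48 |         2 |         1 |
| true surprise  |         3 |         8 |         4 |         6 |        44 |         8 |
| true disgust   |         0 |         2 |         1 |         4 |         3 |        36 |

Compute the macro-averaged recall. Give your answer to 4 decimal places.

Per-class recall (TP/(TP+FN)):
  joy: TP=51, FN=7+5+6+8+6=32 → 51/83 = 0.61446
  sad: TP=17, FN=3+3+3+2+5=16 → 17/33 = 0.51515
  anger: TP=23, FN=1+3+1+3+8=16 → 23/39 = 0.58974
  fear: TP=48, FN=6+2+1+2+1=12 → 48/60 = 0.80000
  surprise: TP=44, FN=3+8+4+6+8=29 → 44/73 = 0.60274
  disgust: TP=36, FN=0+2+1+4+3=10 → 36/46 = 0.78261
Macro-recall = mean = (0.61446 + 0.51515 + 0.58974 + 0.80000 + 0.60274 + 0.78261) / 6 = 0.6508

0.6508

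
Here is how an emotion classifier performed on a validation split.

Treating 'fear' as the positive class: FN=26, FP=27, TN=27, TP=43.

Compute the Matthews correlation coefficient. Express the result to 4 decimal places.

0.1235

MCC = (TP·TN − FP·FN) / √((TP+FP)(TP+FN)(TN+FP)(TN+FN))
Numerator = 43·27 − 27·26 = 459
Denominator = √(70·69·54·53) = √13823460 = 3717.9914
MCC = 459 / 3717.9914 = 0.1235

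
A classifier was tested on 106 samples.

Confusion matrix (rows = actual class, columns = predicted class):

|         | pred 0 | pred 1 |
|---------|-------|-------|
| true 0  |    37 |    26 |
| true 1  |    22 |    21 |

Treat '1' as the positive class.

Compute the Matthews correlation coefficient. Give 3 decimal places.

0.075

MCC = (TP·TN − FP·FN) / √((TP+FP)(TP+FN)(TN+FP)(TN+FN))
Numerator = 21·37 − 26·22 = 205
Denominator = √(47·43·63·59) = √7512057 = 2740.8132
MCC = 205 / 2740.8132 = 0.075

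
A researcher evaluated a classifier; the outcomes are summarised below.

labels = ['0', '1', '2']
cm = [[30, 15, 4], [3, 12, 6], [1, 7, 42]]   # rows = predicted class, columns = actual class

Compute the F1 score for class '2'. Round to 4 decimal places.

Treat '2' as positive and all other classes as negative.
F1 score = 2·TP/(2·TP+FP+FN).
2: TP=42, FP=1+7=8, FN=4+6=10 → 84/102 = 0.82353

0.8235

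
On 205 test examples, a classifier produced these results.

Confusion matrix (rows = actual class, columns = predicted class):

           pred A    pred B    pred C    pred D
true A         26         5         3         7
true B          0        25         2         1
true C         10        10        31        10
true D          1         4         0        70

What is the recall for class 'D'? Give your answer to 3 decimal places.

0.933

One-vs-rest for 'D': TP = diagonal; FP = other classes predicted 'D'; FN = 'D' predicted as other.
recall = TP/(TP+FN).
D: TP=70, FN=1+4+0=5 → 70/75 = 0.9333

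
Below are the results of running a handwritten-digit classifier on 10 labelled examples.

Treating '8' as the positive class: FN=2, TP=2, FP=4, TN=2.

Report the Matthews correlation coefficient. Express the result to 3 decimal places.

-0.167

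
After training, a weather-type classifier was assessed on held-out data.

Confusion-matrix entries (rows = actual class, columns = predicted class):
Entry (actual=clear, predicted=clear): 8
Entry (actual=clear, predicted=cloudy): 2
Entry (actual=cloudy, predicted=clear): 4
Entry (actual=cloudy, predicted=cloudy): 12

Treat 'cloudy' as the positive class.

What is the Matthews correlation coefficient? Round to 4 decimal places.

0.5367

MCC = (TP·TN − FP·FN) / √((TP+FP)(TP+FN)(TN+FP)(TN+FN))
Numerator = 12·8 − 2·4 = 88
Denominator = √(14·16·10·12) = √26880 = 163.9512
MCC = 88 / 163.9512 = 0.5367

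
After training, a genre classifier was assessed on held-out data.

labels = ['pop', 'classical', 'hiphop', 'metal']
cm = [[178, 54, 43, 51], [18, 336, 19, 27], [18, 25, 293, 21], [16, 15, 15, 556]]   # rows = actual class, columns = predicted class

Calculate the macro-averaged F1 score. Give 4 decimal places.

0.7852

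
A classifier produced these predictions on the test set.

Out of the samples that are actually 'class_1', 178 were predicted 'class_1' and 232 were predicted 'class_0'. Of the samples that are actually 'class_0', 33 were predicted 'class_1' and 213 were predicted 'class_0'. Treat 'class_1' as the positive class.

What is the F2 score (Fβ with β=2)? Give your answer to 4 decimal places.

0.4808

Fβ = (1+β²)·TP / ((1+β²)·TP + β²·FN + FP), with β²=4
= 5·178 / (5·178 + 4·232 + 33) = 0.4808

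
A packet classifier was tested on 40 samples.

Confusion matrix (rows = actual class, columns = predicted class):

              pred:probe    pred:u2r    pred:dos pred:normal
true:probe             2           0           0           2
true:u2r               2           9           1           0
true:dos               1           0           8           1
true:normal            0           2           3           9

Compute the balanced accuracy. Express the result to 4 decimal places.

Balanced accuracy = mean of per-class recall.
  probe: recall = 2/4 = 0.50000
  u2r: recall = 9/12 = 0.75000
  dos: recall = 8/10 = 0.80000
  normal: recall = 9/14 = 0.64286
Mean = (0.50000 + 0.75000 + 0.80000 + 0.64286) / 4 = 0.6732

0.6732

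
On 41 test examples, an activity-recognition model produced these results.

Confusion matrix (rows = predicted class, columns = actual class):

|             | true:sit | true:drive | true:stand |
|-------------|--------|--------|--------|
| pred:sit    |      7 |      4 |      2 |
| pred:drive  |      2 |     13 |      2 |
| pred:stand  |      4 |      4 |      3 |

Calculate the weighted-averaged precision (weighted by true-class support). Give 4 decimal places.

Per-class precision (TP/(TP+FP)):
  sit: TP=7, FP=4+2=6 → 7/13 = 0.53846
  drive: TP=13, FP=2+2=4 → 13/17 = 0.76471
  stand: TP=3, FP=4+4=8 → 3/11 = 0.27273
Weighted-precision = Σ (supportᵢ/N)·precisionᵢ with N=41: (13/41)·0.53846 + (21/41)·0.76471 + (7/41)·0.27273 = 0.6090

0.6090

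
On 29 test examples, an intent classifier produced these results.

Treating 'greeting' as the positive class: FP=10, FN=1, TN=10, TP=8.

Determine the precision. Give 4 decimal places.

Precision = TP/(TP+FP) = 8/(8+10) = 8/18 = 0.4444

0.4444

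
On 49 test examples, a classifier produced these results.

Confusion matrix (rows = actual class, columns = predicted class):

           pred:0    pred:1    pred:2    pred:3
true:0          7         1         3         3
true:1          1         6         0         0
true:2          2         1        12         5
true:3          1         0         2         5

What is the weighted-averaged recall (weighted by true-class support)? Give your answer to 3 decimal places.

Per-class recall (TP/(TP+FN)):
  0: TP=7, FN=1+3+3=7 → 7/14 = 0.5000
  1: TP=6, FN=1+0+0=1 → 6/7 = 0.8571
  2: TP=12, FN=2+1+5=8 → 12/20 = 0.6000
  3: TP=5, FN=1+0+2=3 → 5/8 = 0.6250
Weighted-recall = Σ (supportᵢ/N)·recallᵢ with N=49: (14/49)·0.5000 + (7/49)·0.8571 + (20/49)·0.6000 + (8/49)·0.6250 = 0.612

0.612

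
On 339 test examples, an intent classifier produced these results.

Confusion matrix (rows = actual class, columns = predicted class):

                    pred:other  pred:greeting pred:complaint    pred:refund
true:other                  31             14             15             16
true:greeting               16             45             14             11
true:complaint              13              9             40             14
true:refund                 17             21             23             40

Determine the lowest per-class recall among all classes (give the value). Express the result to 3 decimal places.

0.396

Per-class recall (TP/(TP+FN)):
  other: TP=31, FN=14+15+16=45 → 31/76 = 0.4079
  greeting: TP=45, FN=16+14+11=41 → 45/86 = 0.5233
  complaint: TP=40, FN=13+9+14=36 → 40/76 = 0.5263
  refund: TP=40, FN=17+21+23=61 → 40/101 = 0.3960
Lowest is class 'refund' with recall = 0.396.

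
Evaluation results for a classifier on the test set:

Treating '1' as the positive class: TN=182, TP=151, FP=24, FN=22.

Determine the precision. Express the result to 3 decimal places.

0.863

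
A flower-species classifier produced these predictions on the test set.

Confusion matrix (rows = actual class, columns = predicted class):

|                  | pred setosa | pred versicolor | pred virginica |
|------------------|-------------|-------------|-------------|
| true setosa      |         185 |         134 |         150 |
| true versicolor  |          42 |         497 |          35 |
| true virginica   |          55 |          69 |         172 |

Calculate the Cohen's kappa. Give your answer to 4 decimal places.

0.4369

Observed agreement pₒ = trace/N = 854/1339 = 0.63779
Expected agreement pₑ = Σ (rowᵢ·colᵢ)/N² = (469·282 + 574·700 + 296·357)/1339² = 0.35681
κ = (pₒ − pₑ)/(1 − pₑ) = (0.63779 − 0.35681)/(1 − 0.35681) = 0.4369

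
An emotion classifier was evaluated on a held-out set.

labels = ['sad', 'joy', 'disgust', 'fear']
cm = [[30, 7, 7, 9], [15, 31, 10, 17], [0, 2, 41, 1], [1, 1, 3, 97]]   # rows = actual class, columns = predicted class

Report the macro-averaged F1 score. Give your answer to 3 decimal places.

Per-class F1 score (2·TP/(2·TP+FP+FN)):
  sad: TP=30, FP=15+0+1=16, FN=7+7+9=23 → 60/99 = 0.6061
  joy: TP=31, FP=7+2+1=10, FN=15+10+17=42 → 62/114 = 0.5439
  disgust: TP=41, FP=7+10+3=20, FN=0+2+1=3 → 82/105 = 0.7810
  fear: TP=97, FP=9+17+1=27, FN=1+1+3=5 → 194/226 = 0.8584
Macro-F1 score = mean = (0.6061 + 0.5439 + 0.7810 + 0.8584) / 4 = 0.697

0.697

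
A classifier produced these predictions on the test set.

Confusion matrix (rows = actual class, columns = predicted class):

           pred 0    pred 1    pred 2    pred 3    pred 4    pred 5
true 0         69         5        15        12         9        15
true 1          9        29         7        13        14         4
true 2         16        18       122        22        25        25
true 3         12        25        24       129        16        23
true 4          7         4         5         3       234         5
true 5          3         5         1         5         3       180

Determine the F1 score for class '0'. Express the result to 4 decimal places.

One-vs-rest for '0': TP = diagonal; FP = other classes predicted '0'; FN = '0' predicted as other.
F1 score = 2·TP/(2·TP+FP+FN).
0: TP=69, FP=9+16+12+7+3=47, FN=5+15+12+9+15=56 → 138/241 = 0.57261

0.5726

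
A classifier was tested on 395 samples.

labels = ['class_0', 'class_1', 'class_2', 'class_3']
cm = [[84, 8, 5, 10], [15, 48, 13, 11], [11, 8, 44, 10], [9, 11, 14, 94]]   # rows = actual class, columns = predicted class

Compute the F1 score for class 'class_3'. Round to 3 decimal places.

0.743

Treat 'class_3' as positive and all other classes as negative.
F1 score = 2·TP/(2·TP+FP+FN).
class_3: TP=94, FP=10+11+10=31, FN=9+11+14=34 → 188/253 = 0.7431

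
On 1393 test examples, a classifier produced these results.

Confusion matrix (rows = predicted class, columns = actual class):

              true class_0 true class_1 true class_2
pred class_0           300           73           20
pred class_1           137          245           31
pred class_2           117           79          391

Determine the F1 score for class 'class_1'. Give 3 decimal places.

0.605

Treat 'class_1' as positive and all other classes as negative.
F1 score = 2·TP/(2·TP+FP+FN).
class_1: TP=245, FP=137+31=168, FN=73+79=152 → 490/810 = 0.6049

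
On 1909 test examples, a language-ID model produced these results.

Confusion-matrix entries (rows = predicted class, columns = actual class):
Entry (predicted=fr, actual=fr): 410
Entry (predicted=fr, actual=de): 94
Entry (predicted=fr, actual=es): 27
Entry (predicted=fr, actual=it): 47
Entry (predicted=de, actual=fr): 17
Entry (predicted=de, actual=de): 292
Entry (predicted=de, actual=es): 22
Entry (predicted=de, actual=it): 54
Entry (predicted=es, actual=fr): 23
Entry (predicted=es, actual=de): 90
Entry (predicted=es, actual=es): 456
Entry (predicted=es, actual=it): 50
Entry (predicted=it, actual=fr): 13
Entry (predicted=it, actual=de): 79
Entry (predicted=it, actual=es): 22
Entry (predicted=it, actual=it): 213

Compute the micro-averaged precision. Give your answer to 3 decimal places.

0.718

Micro-averaging pools counts across classes: ΣTP=1371, ΣFP=538, ΣFN=538.
Micro-precision = TP/(TP+FP) on pooled counts = 0.718 (equals overall accuracy in single-label multiclass).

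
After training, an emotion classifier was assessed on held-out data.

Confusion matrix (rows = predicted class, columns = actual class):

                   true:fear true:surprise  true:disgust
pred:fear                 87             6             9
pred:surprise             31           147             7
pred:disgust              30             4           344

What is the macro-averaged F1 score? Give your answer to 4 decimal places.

0.8293

Per-class F1 score (2·TP/(2·TP+FP+FN)):
  fear: TP=87, FP=6+9=15, FN=31+30=61 → 174/250 = 0.69600
  surprise: TP=147, FP=31+7=38, FN=6+4=10 → 294/342 = 0.85965
  disgust: TP=344, FP=30+4=34, FN=9+7=16 → 688/738 = 0.93225
Macro-F1 score = mean = (0.69600 + 0.85965 + 0.93225) / 3 = 0.8293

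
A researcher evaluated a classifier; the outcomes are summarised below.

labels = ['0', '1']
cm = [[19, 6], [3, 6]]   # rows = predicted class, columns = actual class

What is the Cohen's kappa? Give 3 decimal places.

0.386

Observed agreement pₒ = trace/N = 25/34 = 0.7353
Expected agreement pₑ = Σ (rowᵢ·colᵢ)/N² = (22·25 + 12·9)/34² = 0.5692
κ = (pₒ − pₑ)/(1 − pₑ) = (0.7353 − 0.5692)/(1 − 0.5692) = 0.386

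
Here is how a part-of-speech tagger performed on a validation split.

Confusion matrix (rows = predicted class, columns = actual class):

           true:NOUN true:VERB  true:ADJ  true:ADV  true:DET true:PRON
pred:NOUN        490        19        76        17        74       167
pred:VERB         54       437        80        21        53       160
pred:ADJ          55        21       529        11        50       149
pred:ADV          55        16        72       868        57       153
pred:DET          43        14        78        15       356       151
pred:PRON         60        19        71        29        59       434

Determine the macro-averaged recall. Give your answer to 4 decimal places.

0.6452

Per-class recall (TP/(TP+FN)):
  NOUN: TP=490, FN=54+55+55+43+60=267 → 490/757 = 0.64729
  VERB: TP=437, FN=19+21+16+14+19=89 → 437/526 = 0.83080
  ADJ: TP=529, FN=76+80+72+78+71=377 → 529/906 = 0.58389
  ADV: TP=868, FN=17+21+11+15+29=93 → 868/961 = 0.90323
  DET: TP=356, FN=74+53+50+57+59=293 → 356/649 = 0.54854
  PRON: TP=434, FN=167+160+149+153+151=780 → 434/1214 = 0.35750
Macro-recall = mean = (0.64729 + 0.83080 + 0.58389 + 0.90323 + 0.54854 + 0.35750) / 6 = 0.6452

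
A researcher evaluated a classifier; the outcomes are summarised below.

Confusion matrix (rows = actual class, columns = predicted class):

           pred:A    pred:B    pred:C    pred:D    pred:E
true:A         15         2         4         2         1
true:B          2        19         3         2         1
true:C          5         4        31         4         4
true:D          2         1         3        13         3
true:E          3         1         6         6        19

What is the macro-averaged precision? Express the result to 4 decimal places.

Per-class precision (TP/(TP+FP)):
  A: TP=15, FP=2+5+2+3=12 → 15/27 = 0.55556
  B: TP=19, FP=2+4+1+1=8 → 19/27 = 0.70370
  C: TP=31, FP=4+3+3+6=16 → 31/47 = 0.65957
  D: TP=13, FP=2+2+4+6=14 → 13/27 = 0.48148
  E: TP=19, FP=1+1+4+3=9 → 19/28 = 0.67857
Macro-precision = mean = (0.55556 + 0.70370 + 0.65957 + 0.48148 + 0.67857) / 5 = 0.6158

0.6158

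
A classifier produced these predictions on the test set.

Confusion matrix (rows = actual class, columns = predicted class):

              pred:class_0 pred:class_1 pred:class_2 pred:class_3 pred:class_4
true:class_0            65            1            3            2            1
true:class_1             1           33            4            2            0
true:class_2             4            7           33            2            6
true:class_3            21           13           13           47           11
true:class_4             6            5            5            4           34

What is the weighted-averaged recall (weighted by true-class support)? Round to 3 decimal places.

0.656

Per-class recall (TP/(TP+FN)):
  class_0: TP=65, FN=1+3+2+1=7 → 65/72 = 0.9028
  class_1: TP=33, FN=1+4+2+0=7 → 33/40 = 0.8250
  class_2: TP=33, FN=4+7+2+6=19 → 33/52 = 0.6346
  class_3: TP=47, FN=21+13+13+11=58 → 47/105 = 0.4476
  class_4: TP=34, FN=6+5+5+4=20 → 34/54 = 0.6296
Weighted-recall = Σ (supportᵢ/N)·recallᵢ with N=323: (72/323)·0.9028 + (40/323)·0.8250 + (52/323)·0.6346 + (105/323)·0.4476 + (54/323)·0.6296 = 0.656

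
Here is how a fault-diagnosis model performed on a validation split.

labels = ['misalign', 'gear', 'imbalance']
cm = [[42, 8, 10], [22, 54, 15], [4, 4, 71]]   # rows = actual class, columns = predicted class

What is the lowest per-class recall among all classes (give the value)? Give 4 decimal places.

0.5934

Per-class recall (TP/(TP+FN)):
  misalign: TP=42, FN=8+10=18 → 42/60 = 0.70000
  gear: TP=54, FN=22+15=37 → 54/91 = 0.59341
  imbalance: TP=71, FN=4+4=8 → 71/79 = 0.89873
Lowest is class 'gear' with recall = 0.5934.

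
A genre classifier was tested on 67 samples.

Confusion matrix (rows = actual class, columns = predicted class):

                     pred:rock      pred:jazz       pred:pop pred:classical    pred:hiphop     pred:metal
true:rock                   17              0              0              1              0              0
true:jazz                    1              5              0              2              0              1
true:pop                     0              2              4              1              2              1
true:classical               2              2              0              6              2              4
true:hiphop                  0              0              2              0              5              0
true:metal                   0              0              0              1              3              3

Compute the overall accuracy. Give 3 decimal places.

0.597

Accuracy = trace / total = (17+5+4+6+5+3=40) / 67 = 40/67 = 0.597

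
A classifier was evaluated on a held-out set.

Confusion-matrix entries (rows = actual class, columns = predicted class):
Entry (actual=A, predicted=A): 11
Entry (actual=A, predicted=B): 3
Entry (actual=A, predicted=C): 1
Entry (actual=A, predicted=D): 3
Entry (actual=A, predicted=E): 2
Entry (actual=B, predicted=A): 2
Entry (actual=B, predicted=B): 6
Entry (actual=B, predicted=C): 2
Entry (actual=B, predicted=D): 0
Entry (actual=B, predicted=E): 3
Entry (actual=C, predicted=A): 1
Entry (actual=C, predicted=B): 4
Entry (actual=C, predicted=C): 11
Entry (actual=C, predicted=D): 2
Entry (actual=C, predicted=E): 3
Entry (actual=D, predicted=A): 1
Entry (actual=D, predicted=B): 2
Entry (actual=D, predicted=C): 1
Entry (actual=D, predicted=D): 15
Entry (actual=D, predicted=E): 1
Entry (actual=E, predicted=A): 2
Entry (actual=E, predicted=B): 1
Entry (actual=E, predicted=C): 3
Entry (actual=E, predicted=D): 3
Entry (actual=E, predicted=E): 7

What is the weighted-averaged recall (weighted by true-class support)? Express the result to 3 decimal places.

0.556

Per-class recall (TP/(TP+FN)):
  A: TP=11, FN=3+1+3+2=9 → 11/20 = 0.5500
  B: TP=6, FN=2+2+0+3=7 → 6/13 = 0.4615
  C: TP=11, FN=1+4+2+3=10 → 11/21 = 0.5238
  D: TP=15, FN=1+2+1+1=5 → 15/20 = 0.7500
  E: TP=7, FN=2+1+3+3=9 → 7/16 = 0.4375
Weighted-recall = Σ (supportᵢ/N)·recallᵢ with N=90: (20/90)·0.5500 + (13/90)·0.4615 + (21/90)·0.5238 + (20/90)·0.7500 + (16/90)·0.4375 = 0.556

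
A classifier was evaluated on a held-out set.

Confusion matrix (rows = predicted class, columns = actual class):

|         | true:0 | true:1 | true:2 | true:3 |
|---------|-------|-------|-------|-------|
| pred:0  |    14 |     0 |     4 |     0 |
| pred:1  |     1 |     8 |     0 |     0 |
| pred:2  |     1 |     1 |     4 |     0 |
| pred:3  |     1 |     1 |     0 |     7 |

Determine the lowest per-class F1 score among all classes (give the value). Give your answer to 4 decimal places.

0.5714

Per-class F1 score (2·TP/(2·TP+FP+FN)):
  0: TP=14, FP=0+4+0=4, FN=1+1+1=3 → 28/35 = 0.80000
  1: TP=8, FP=1+0+0=1, FN=0+1+1=2 → 16/19 = 0.84211
  2: TP=4, FP=1+1+0=2, FN=4+0+0=4 → 8/14 = 0.57143
  3: TP=7, FP=1+1+0=2, FN=0+0+0=0 → 14/16 = 0.87500
Lowest is class '2' with F1 score = 0.5714.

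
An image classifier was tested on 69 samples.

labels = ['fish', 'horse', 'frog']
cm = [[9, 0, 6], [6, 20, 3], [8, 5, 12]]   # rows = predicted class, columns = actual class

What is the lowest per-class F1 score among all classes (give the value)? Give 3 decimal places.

0.474

Per-class F1 score (2·TP/(2·TP+FP+FN)):
  fish: TP=9, FP=0+6=6, FN=6+8=14 → 18/38 = 0.4737
  horse: TP=20, FP=6+3=9, FN=0+5=5 → 40/54 = 0.7407
  frog: TP=12, FP=8+5=13, FN=6+3=9 → 24/46 = 0.5217
Lowest is class 'fish' with F1 score = 0.474.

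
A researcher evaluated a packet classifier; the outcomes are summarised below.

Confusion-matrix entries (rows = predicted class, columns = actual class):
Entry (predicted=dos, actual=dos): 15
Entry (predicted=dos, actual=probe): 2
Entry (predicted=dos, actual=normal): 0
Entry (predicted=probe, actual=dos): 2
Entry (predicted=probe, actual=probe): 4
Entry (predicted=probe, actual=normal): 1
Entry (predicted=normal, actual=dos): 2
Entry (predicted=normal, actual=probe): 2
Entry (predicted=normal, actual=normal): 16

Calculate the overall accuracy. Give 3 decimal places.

Accuracy = trace / total = (15+4+16=35) / 44 = 35/44 = 0.795

0.795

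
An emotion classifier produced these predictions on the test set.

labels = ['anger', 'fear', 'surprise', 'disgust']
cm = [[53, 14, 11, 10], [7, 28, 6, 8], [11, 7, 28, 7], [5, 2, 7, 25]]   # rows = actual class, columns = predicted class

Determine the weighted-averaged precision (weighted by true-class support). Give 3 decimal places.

0.595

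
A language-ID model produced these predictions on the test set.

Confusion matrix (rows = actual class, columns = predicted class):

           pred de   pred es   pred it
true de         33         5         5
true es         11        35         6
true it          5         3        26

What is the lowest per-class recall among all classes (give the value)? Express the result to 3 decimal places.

Per-class recall (TP/(TP+FN)):
  de: TP=33, FN=5+5=10 → 33/43 = 0.7674
  es: TP=35, FN=11+6=17 → 35/52 = 0.6731
  it: TP=26, FN=5+3=8 → 26/34 = 0.7647
Lowest is class 'es' with recall = 0.673.

0.673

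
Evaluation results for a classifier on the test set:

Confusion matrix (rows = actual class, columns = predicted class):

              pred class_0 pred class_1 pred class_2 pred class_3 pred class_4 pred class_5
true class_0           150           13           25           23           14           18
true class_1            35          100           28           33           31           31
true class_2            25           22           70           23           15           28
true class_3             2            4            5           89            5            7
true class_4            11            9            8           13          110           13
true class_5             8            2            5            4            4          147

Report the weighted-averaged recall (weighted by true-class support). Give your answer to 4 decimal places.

0.5894

Per-class recall (TP/(TP+FN)):
  class_0: TP=150, FN=13+25+23+14+18=93 → 150/243 = 0.61728
  class_1: TP=100, FN=35+28+33+31+31=158 → 100/258 = 0.38760
  class_2: TP=70, FN=25+22+23+15+28=113 → 70/183 = 0.38251
  class_3: TP=89, FN=2+4+5+5+7=23 → 89/112 = 0.79464
  class_4: TP=110, FN=11+9+8+13+13=54 → 110/164 = 0.67073
  class_5: TP=147, FN=8+2+5+4+4=23 → 147/170 = 0.86471
Weighted-recall = Σ (supportᵢ/N)·recallᵢ with N=1130: (243/1130)·0.61728 + (258/1130)·0.38760 + (183/1130)·0.38251 + (112/1130)·0.79464 + (164/1130)·0.67073 + (170/1130)·0.86471 = 0.5894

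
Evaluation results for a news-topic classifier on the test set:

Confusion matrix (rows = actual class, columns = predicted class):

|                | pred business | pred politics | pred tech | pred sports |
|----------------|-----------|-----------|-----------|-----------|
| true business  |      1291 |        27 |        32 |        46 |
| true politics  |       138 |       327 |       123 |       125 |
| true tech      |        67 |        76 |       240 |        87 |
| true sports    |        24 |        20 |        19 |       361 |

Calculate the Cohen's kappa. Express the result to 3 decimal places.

0.615

Observed agreement pₒ = trace/N = 2219/3003 = 0.7389
Expected agreement pₑ = Σ (rowᵢ·colᵢ)/N² = (1396·1520 + 713·450 + 470·414 + 424·619)/3003² = 0.3216
κ = (pₒ − pₑ)/(1 − pₑ) = (0.7389 − 0.3216)/(1 − 0.3216) = 0.615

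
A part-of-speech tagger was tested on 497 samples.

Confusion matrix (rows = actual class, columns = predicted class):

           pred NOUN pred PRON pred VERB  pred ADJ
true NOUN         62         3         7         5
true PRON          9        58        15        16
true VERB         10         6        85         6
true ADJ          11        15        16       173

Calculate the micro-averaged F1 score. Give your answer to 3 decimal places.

0.761

Micro-averaging pools counts across classes: ΣTP=378, ΣFP=119, ΣFN=119.
Micro-F1 score = 2·TP/(2·TP+FP+FN) on pooled counts = 0.761 (equals overall accuracy in single-label multiclass).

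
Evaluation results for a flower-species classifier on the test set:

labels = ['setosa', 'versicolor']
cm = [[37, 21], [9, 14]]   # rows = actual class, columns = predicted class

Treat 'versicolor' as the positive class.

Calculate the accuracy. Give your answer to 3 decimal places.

0.630

Accuracy = (TP+TN)/N = (14+37)/81 = 0.630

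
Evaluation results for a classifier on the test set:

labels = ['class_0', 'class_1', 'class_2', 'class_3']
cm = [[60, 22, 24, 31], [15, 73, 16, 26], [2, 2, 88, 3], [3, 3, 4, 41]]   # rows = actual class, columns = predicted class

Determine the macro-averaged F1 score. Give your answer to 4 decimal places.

0.6256

Per-class F1 score (2·TP/(2·TP+FP+FN)):
  class_0: TP=60, FP=15+2+3=20, FN=22+24+31=77 → 120/217 = 0.55300
  class_1: TP=73, FP=22+2+3=27, FN=15+16+26=57 → 146/230 = 0.63478
  class_2: TP=88, FP=24+16+4=44, FN=2+2+3=7 → 176/227 = 0.77533
  class_3: TP=41, FP=31+26+3=60, FN=3+3+4=10 → 82/152 = 0.53947
Macro-F1 score = mean = (0.55300 + 0.63478 + 0.77533 + 0.53947) / 4 = 0.6256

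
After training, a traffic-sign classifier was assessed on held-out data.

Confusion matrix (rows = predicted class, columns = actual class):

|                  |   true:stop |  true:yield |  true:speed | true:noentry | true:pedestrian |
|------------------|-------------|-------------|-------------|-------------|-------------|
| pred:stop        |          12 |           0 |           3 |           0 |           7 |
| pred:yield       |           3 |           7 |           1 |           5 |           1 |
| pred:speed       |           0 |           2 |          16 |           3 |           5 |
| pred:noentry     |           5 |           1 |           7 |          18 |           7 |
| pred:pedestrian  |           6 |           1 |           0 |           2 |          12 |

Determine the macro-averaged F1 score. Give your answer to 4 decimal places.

Per-class F1 score (2·TP/(2·TP+FP+FN)):
  stop: TP=12, FP=0+3+0+7=10, FN=3+0+5+6=14 → 24/48 = 0.50000
  yield: TP=7, FP=3+1+5+1=10, FN=0+2+1+1=4 → 14/28 = 0.50000
  speed: TP=16, FP=0+2+3+5=10, FN=3+1+7+0=11 → 32/53 = 0.60377
  noentry: TP=18, FP=5+1+7+7=20, FN=0+5+3+2=10 → 36/66 = 0.54545
  pedestrian: TP=12, FP=6+1+0+2=9, FN=7+1+5+7=20 → 24/53 = 0.45283
Macro-F1 score = mean = (0.50000 + 0.50000 + 0.60377 + 0.54545 + 0.45283) / 5 = 0.5204

0.5204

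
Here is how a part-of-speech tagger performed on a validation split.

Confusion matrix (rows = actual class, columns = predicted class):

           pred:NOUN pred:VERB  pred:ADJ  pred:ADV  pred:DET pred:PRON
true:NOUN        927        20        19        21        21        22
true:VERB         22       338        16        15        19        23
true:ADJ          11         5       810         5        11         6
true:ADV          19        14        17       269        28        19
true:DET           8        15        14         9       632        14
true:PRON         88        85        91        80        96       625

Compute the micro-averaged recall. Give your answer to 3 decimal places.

Micro-averaging pools counts across classes: ΣTP=3601, ΣFP=833, ΣFN=833.
Micro-recall = TP/(TP+FN) on pooled counts = 0.812 (equals overall accuracy in single-label multiclass).

0.812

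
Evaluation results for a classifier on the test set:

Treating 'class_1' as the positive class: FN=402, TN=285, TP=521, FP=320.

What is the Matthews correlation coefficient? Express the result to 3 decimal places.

0.035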